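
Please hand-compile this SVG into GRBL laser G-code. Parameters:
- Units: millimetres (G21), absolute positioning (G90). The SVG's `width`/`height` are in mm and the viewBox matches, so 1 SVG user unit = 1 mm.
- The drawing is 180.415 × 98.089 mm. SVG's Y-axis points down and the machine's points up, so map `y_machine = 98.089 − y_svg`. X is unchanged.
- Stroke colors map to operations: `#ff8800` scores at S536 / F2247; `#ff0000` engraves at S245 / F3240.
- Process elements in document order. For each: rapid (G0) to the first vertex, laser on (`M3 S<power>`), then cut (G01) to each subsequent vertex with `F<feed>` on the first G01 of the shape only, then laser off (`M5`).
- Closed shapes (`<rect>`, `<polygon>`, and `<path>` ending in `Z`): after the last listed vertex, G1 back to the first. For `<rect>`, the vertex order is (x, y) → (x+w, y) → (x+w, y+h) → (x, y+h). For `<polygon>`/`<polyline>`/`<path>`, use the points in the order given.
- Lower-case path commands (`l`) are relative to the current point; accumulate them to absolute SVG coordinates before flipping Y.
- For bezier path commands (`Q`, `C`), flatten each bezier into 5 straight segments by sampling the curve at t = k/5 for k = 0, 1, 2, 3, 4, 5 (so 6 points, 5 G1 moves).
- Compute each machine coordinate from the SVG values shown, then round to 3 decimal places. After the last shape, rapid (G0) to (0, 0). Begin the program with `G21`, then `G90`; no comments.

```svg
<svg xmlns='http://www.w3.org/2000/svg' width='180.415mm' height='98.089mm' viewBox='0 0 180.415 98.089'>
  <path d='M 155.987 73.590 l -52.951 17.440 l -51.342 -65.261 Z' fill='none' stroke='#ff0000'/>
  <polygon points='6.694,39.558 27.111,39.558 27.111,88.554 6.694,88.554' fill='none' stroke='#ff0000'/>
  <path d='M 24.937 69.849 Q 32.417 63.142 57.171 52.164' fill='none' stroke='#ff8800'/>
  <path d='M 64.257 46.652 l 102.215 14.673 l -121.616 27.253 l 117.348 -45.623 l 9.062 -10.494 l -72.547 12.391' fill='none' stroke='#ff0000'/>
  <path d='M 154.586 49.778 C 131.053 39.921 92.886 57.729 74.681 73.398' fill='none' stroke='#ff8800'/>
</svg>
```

Since the viewBox matches the mm dimensions, user units are millimetres directly. The only transform is the Y-flip y_m = 98.089 − y_svg.

Shape 1 is a closed polygon drawn with `<path>`. Its stroke #ff0000 means engrave at S245, F3240. After flipping Y the toolpath is (155.987,24.499) → (103.036,7.059) → (51.694,72.320) → (155.987,24.499), returning to the start.

Shape 2 is a rectangle drawn with `<polygon>`. Its stroke #ff0000 means engrave at S245, F3240. After flipping Y the toolpath is (6.694,58.531) → (27.111,58.531) → (27.111,9.535) → (6.694,9.535) → (6.694,58.531), returning to the start.

Shape 3 is a quadratic bezier drawn with `<path>`. Its stroke #ff8800 means score at S536, F2247. After flipping Y the toolpath is (24.937,28.240) → (28.620,31.094) → (33.685,34.289) → (40.132,37.826) → (47.960,41.705) → (57.171,45.925).

Shape 4 is a open polyline drawn with `<path>`. Its stroke #ff0000 means engrave at S245, F3240. After flipping Y the toolpath is (64.257,51.437) → (166.472,36.764) → (44.856,9.511) → (162.204,55.134) → (171.266,65.628) → (98.719,53.237).

Shape 5 is a cubic bezier drawn with `<path>`. Its stroke #ff8800 means score at S536, F2247. After flipping Y the toolpath is (154.586,48.311) → (138.987,51.144) → (121.536,48.768) → (103.895,42.613) → (87.723,34.111) → (74.681,24.691).

G21
G90
G0 X155.987 Y24.499
M3 S245
G01 X103.036 Y7.059 F3240
G01 X51.694 Y72.320
G01 X155.987 Y24.499
M5
G0 X6.694 Y58.531
M3 S245
G01 X27.111 Y58.531 F3240
G01 X27.111 Y9.535
G01 X6.694 Y9.535
G01 X6.694 Y58.531
M5
G0 X24.937 Y28.240
M3 S536
G01 X28.620 Y31.094 F2247
G01 X33.685 Y34.289
G01 X40.132 Y37.826
G01 X47.960 Y41.705
G01 X57.171 Y45.925
M5
G0 X64.257 Y51.437
M3 S245
G01 X166.472 Y36.764 F3240
G01 X44.856 Y9.511
G01 X162.204 Y55.134
G01 X171.266 Y65.628
G01 X98.719 Y53.237
M5
G0 X154.586 Y48.311
M3 S536
G01 X138.987 Y51.144 F2247
G01 X121.536 Y48.768
G01 X103.895 Y42.613
G01 X87.723 Y34.111
G01 X74.681 Y24.691
M5
G0 X0.000 Y0.000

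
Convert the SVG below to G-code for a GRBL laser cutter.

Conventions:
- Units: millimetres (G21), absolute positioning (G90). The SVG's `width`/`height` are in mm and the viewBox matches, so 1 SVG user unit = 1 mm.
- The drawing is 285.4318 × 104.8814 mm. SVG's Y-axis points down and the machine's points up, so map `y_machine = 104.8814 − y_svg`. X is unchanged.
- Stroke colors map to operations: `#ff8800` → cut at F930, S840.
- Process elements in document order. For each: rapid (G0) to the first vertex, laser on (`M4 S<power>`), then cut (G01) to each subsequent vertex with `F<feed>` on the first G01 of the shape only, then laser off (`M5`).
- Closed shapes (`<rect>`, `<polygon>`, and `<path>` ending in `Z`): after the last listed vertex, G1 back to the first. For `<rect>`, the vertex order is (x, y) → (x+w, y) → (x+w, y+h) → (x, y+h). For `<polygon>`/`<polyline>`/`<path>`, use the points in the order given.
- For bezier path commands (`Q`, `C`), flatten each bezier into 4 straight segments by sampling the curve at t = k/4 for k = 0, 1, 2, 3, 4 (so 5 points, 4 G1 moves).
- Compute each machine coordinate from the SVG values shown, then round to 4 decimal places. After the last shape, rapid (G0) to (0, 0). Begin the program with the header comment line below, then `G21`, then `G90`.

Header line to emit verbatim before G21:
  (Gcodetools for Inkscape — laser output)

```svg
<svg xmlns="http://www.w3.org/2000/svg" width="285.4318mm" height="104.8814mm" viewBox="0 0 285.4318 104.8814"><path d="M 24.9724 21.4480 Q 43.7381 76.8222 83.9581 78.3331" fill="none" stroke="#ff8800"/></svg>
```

(Gcodetools for Inkscape — laser output)
G21
G90
G0 X24.9724 Y83.4334
M4 S840
G01 X35.6961 Y59.1128 F930
G01 X49.1017 Y41.5250
G01 X65.1890 Y30.6702
G01 X83.9581 Y26.5483
M5
G0 X0.0000 Y0.0000

Since the viewBox matches the mm dimensions, user units are millimetres directly. The only transform is the Y-flip y_m = 104.8814 − y_svg.

Shape 1 is a quadratic bezier drawn with `<path>`. Its stroke #ff8800 means cut at S840, F930. After flipping Y the toolpath is (24.9724,83.4334) → (35.6961,59.1128) → (49.1017,41.5250) → (65.1890,30.6702) → (83.9581,26.5483).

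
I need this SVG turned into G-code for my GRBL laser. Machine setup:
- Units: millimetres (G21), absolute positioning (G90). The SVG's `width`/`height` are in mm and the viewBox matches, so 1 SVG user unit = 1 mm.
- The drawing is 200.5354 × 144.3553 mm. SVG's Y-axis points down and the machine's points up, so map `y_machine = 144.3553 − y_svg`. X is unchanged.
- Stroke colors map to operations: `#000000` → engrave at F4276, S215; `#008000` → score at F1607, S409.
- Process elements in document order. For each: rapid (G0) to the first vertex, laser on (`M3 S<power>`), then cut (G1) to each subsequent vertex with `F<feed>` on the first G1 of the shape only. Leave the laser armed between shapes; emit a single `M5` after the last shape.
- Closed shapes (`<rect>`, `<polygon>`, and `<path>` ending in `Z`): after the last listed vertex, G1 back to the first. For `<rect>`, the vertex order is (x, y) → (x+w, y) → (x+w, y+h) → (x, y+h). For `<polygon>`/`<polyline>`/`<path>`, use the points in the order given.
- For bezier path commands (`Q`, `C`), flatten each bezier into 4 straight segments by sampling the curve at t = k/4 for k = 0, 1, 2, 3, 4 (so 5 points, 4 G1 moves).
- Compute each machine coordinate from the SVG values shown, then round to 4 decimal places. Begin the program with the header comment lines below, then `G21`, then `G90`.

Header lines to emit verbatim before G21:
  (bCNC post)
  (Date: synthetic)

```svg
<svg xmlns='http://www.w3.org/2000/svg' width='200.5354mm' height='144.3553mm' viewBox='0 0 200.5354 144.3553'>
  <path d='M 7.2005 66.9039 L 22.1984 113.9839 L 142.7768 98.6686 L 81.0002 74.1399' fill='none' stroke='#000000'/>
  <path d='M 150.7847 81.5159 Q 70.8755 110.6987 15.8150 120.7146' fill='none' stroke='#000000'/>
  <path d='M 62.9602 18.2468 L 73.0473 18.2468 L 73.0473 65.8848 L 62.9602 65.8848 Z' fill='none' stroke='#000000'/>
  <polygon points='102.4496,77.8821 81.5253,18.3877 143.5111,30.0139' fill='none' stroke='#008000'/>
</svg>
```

(bCNC post)
(Date: synthetic)
G21
G90
G0 X7.2005 Y77.4514
M3 S215
G1 X22.1984 Y30.3714 F4276
G1 X142.7768 Y45.6867
G1 X81.0002 Y70.2154
G0 X150.7847 Y62.8394
M3 S215
G1 X112.3831 Y49.4459 F4276
G1 X77.0877 Y38.4483
G1 X44.8983 Y29.8466
G1 X15.8150 Y23.6407
G0 X62.9602 Y126.1085
M3 S215
G1 X73.0473 Y126.1085 F4276
G1 X73.0473 Y78.4705
G1 X62.9602 Y78.4705
G1 X62.9602 Y126.1085
G0 X102.4496 Y66.4732
M3 S409
G1 X81.5253 Y125.9676 F1607
G1 X143.5111 Y114.3414
G1 X102.4496 Y66.4732
M5

viewBox `0 0 200.5354 144.3553` with mm width/height → 1 unit = 1 mm. Flip: y_m = 144.3553 − y_svg.

**Shape 1** — `<path>` open polyline, stroke `#000000` → engrave (S215, F4276). Machine vertices: (7.2005,77.4514) → (22.1984,30.3714) → (142.7768,45.6867) → (81.0002,70.2154). Open path.

**Shape 2** — `<path>` quadratic bezier, stroke `#000000` → engrave (S215, F4276). Control points (SVG): P0=(150.7847,81.5159), P1=(70.8755,110.6987), P2=(15.8150,120.7146); sampled at t=k/4. Machine vertices: (150.7847,62.8394) → (112.3831,49.4459) → (77.0877,38.4483) → (44.8983,29.8466) → (15.8150,23.6407). Open path.

**Shape 3** — `<path>` rectangle, stroke `#000000` → engrave (S215, F4276). Machine vertices: (62.9602,126.1085) → (73.0473,126.1085) → (73.0473,78.4705) → (62.9602,78.4705) → (62.9602,126.1085). Closed: final G1 returns to the first vertex.

**Shape 4** — `<polygon>` regular polygon, stroke `#008000` → score (S409, F1607). Machine vertices: (102.4496,66.4732) → (81.5253,125.9676) → (143.5111,114.3414) → (102.4496,66.4732). Closed: final G1 returns to the first vertex.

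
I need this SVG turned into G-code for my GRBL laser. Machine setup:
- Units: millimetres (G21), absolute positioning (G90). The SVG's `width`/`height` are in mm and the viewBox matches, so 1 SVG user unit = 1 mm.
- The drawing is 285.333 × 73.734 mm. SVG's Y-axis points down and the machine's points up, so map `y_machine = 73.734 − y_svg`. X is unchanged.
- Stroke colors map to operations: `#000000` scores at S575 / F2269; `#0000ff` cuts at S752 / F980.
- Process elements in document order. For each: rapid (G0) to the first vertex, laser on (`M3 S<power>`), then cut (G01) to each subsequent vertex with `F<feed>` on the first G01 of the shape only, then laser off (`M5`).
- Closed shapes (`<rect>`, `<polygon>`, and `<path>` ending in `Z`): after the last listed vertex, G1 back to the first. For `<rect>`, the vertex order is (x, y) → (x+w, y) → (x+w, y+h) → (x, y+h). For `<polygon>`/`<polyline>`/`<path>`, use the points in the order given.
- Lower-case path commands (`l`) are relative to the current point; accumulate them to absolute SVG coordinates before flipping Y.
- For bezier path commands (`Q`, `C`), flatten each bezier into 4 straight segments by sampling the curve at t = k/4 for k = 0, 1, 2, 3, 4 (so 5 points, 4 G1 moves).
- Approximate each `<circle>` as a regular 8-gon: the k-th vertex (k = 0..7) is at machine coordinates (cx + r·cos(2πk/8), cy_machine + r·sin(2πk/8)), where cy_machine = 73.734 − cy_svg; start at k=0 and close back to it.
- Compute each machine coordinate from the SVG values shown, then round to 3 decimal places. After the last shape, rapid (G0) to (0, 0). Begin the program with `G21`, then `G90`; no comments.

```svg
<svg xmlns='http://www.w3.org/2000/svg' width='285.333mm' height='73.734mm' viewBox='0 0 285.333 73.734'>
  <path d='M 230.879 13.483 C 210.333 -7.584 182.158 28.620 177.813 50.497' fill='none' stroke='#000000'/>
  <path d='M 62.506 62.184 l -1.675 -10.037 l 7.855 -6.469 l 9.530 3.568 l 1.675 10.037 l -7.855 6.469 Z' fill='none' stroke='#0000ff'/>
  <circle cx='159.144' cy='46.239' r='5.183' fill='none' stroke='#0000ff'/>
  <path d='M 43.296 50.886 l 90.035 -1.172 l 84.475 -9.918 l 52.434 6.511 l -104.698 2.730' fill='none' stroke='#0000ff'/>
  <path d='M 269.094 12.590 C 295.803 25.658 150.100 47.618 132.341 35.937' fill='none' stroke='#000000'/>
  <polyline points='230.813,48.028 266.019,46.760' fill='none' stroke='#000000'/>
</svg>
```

Since the viewBox matches the mm dimensions, user units are millimetres directly. The only transform is the Y-flip y_m = 73.734 − y_svg.

Shape 1 is a cubic bezier drawn with `<path>`. Its stroke #000000 means score at S575, F2269. After flipping Y the toolpath is (230.879,60.251) → (214.531,66.432) → (198.271,57.848) → (185.048,41.212) → (177.813,23.237).

Shape 2 is a regular polygon drawn with `<path>`. Its stroke #0000ff means cut at S752, F980. After flipping Y the toolpath is (62.506,11.550) → (60.831,21.587) → (68.686,28.056) → (78.216,24.488) → (79.891,14.451) → (72.036,7.982) → (62.506,11.550), returning to the start.

Shape 3 is a circle drawn with `<circle>`. Its stroke #0000ff means cut at S752, F980. After flipping Y the toolpath is (164.327,27.495) → (162.809,31.160) → (159.144,32.678) → (155.479,31.160) → (153.961,27.495) → (155.479,23.830) → (159.144,22.312) → (162.809,23.830) → (164.327,27.495), returning to the start.

Shape 4 is a open polyline drawn with `<path>`. Its stroke #0000ff means cut at S752, F980. After flipping Y the toolpath is (43.296,22.848) → (133.331,24.020) → (217.806,33.938) → (270.240,27.427) → (165.542,24.697).

Shape 5 is a cubic bezier drawn with `<path>`. Its stroke #000000 means score at S575, F2269. After flipping Y the toolpath is (269.094,61.144) → (261.492,50.340) → (217.393,40.190) → (164.957,34.679) → (132.341,37.797).

Shape 6 is a line segment drawn with `<polyline>`. Its stroke #000000 means score at S575, F2269. After flipping Y the toolpath is (230.813,25.706) → (266.019,26.974).

G21
G90
G0 X230.879 Y60.251
M3 S575
G01 X214.531 Y66.432 F2269
G01 X198.271 Y57.848
G01 X185.048 Y41.212
G01 X177.813 Y23.237
M5
G0 X62.506 Y11.550
M3 S752
G01 X60.831 Y21.587 F980
G01 X68.686 Y28.056
G01 X78.216 Y24.488
G01 X79.891 Y14.451
G01 X72.036 Y7.982
G01 X62.506 Y11.550
M5
G0 X164.327 Y27.495
M3 S752
G01 X162.809 Y31.160 F980
G01 X159.144 Y32.678
G01 X155.479 Y31.160
G01 X153.961 Y27.495
G01 X155.479 Y23.830
G01 X159.144 Y22.312
G01 X162.809 Y23.830
G01 X164.327 Y27.495
M5
G0 X43.296 Y22.848
M3 S752
G01 X133.331 Y24.020 F980
G01 X217.806 Y33.938
G01 X270.240 Y27.427
G01 X165.542 Y24.697
M5
G0 X269.094 Y61.144
M3 S575
G01 X261.492 Y50.340 F2269
G01 X217.393 Y40.190
G01 X164.957 Y34.679
G01 X132.341 Y37.797
M5
G0 X230.813 Y25.706
M3 S575
G01 X266.019 Y26.974 F2269
M5
G0 X0.000 Y0.000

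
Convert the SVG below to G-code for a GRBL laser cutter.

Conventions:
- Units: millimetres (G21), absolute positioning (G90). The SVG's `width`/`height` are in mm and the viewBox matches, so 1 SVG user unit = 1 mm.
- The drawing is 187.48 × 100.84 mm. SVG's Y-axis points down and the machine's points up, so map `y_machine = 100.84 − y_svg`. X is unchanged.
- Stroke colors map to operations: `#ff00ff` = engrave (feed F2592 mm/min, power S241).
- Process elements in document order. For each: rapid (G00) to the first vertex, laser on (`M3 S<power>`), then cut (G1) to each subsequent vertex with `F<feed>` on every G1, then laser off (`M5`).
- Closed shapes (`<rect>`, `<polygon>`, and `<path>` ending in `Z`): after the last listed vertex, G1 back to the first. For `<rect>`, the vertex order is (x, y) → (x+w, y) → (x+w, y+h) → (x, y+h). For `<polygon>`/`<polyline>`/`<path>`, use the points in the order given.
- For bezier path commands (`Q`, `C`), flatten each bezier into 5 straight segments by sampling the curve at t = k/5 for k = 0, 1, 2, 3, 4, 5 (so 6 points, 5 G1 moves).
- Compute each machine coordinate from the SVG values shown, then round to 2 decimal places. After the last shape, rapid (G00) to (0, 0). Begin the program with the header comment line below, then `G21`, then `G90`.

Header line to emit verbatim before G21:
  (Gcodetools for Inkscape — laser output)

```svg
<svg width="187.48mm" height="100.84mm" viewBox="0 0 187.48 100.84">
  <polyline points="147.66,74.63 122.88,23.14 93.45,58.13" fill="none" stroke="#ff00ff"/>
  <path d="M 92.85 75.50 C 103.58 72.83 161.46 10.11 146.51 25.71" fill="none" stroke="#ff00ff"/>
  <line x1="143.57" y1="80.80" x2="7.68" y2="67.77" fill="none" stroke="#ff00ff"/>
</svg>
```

viewBox `0 0 187.48 100.84` with mm width/height → 1 unit = 1 mm. Flip: y_m = 100.84 − y_svg.

**Shape 1** — `<polyline>` open polyline, stroke `#ff00ff` → engrave (S241, F2592). Machine vertices: (147.66,26.21) → (122.88,77.70) → (93.45,42.71). Open path.

**Shape 2** — `<path>` cubic bezier, stroke `#ff00ff` → engrave (S241, F2592). Control points (SVG): P0=(92.85,75.50), P1=(103.58,72.83), P2=(161.46,10.11), P3=(146.51,25.71); sampled at t=k/5. Machine vertices: (92.85,25.34) → (103.99,33.04) → (120.68,48.51) → (137.17,65.11) → (147.70,76.20) → (146.51,75.13). Open path.

**Shape 3** — `<line>` line segment, stroke `#ff00ff` → engrave (S241, F2592). Machine vertices: (143.57,20.04) → (7.68,33.07). Open path.

(Gcodetools for Inkscape — laser output)
G21
G90
G00 X147.66 Y26.21
M3 S241
G1 X122.88 Y77.70 F2592
G1 X93.45 Y42.71 F2592
M5
G00 X92.85 Y25.34
M3 S241
G1 X103.99 Y33.04 F2592
G1 X120.68 Y48.51 F2592
G1 X137.17 Y65.11 F2592
G1 X147.70 Y76.20 F2592
G1 X146.51 Y75.13 F2592
M5
G00 X143.57 Y20.04
M3 S241
G1 X7.68 Y33.07 F2592
M5
G00 X0.00 Y0.00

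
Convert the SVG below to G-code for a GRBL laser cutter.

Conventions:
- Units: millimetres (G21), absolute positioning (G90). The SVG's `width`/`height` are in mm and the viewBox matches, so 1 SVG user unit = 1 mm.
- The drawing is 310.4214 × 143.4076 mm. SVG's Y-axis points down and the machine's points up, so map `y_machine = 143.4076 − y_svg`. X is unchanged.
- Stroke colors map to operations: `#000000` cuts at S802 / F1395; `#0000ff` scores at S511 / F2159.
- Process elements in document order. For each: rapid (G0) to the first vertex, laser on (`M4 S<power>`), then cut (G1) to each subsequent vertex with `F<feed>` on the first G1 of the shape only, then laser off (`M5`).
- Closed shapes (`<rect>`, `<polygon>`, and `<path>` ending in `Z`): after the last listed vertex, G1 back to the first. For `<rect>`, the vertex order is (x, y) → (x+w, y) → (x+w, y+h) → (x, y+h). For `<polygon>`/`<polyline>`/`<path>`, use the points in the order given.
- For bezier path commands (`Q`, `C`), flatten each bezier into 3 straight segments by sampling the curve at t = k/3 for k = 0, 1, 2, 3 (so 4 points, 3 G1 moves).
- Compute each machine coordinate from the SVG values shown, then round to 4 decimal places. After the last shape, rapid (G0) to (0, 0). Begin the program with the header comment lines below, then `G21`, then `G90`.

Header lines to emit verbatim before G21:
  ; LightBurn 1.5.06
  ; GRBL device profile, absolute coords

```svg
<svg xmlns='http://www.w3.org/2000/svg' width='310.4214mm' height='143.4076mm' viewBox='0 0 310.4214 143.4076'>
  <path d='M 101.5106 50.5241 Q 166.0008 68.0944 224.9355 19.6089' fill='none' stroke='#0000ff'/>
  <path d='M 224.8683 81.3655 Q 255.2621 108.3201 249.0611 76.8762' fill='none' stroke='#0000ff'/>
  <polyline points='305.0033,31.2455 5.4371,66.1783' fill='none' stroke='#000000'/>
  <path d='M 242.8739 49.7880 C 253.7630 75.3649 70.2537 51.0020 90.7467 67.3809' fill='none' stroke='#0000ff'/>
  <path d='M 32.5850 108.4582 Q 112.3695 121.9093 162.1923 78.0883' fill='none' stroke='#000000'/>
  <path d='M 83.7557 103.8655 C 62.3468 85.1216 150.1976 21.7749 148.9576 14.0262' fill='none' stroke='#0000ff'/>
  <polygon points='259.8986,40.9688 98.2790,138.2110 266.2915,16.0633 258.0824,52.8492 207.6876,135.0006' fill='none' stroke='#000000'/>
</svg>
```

; LightBurn 1.5.06
; GRBL device profile, absolute coords
G21
G90
G0 X101.5106 Y92.8835
M4 S511
G1 X143.8868 Y88.5095 F2159
G1 X185.0284 Y98.8146
G1 X224.9355 Y123.7987
M5
G0 X224.8683 Y62.0421
M4 S511
G1 X241.0647 Y50.5611 F2159
G1 X249.1290 Y52.0575
G1 X249.0611 Y66.5314
M5
G0 X305.0033 Y112.1621
M4 S802
G1 X5.4371 Y77.2293 F1395
M5
G0 X242.8739 Y93.6196
M4 S511
G1 X203.7191 Y81.3307 F2159
G1 X123.4989 Y82.1836
G1 X90.7467 Y76.0267
M5
G0 X32.5850 Y34.9494
M4 S802
G1 X82.4456 Y32.3456 F1395
G1 X125.6480 Y42.4689
G1 X162.1923 Y65.3193
M5
G0 X83.7557 Y39.5421
M4 S511
G1 X91.4204 Y69.4425 F2159
G1 X127.8470 Y106.8112
G1 X148.9576 Y129.3814
M5
G0 X259.8986 Y102.4388
M4 S802
G1 X98.2790 Y5.1966 F1395
G1 X266.2915 Y127.3443
G1 X258.0824 Y90.5584
G1 X207.6876 Y8.4070
G1 X259.8986 Y102.4388
M5
G0 X0.0000 Y0.0000

Since the viewBox matches the mm dimensions, user units are millimetres directly. The only transform is the Y-flip y_m = 143.4076 − y_svg.

Shape 1 is a quadratic bezier drawn with `<path>`. Its stroke #0000ff means score at S511, F2159. After flipping Y the toolpath is (101.5106,92.8835) → (143.8868,88.5095) → (185.0284,98.8146) → (224.9355,123.7987).

Shape 2 is a quadratic bezier drawn with `<path>`. Its stroke #0000ff means score at S511, F2159. After flipping Y the toolpath is (224.8683,62.0421) → (241.0647,50.5611) → (249.1290,52.0575) → (249.0611,66.5314).

Shape 3 is a line segment drawn with `<polyline>`. Its stroke #000000 means cut at S802, F1395. After flipping Y the toolpath is (305.0033,112.1621) → (5.4371,77.2293).

Shape 4 is a cubic bezier drawn with `<path>`. Its stroke #0000ff means score at S511, F2159. After flipping Y the toolpath is (242.8739,93.6196) → (203.7191,81.3307) → (123.4989,82.1836) → (90.7467,76.0267).

Shape 5 is a quadratic bezier drawn with `<path>`. Its stroke #000000 means cut at S802, F1395. After flipping Y the toolpath is (32.5850,34.9494) → (82.4456,32.3456) → (125.6480,42.4689) → (162.1923,65.3193).

Shape 6 is a cubic bezier drawn with `<path>`. Its stroke #0000ff means score at S511, F2159. After flipping Y the toolpath is (83.7557,39.5421) → (91.4204,69.4425) → (127.8470,106.8112) → (148.9576,129.3814).

Shape 7 is a closed polygon drawn with `<polygon>`. Its stroke #000000 means cut at S802, F1395. After flipping Y the toolpath is (259.8986,102.4388) → (98.2790,5.1966) → (266.2915,127.3443) → (258.0824,90.5584) → (207.6876,8.4070) → (259.8986,102.4388), returning to the start.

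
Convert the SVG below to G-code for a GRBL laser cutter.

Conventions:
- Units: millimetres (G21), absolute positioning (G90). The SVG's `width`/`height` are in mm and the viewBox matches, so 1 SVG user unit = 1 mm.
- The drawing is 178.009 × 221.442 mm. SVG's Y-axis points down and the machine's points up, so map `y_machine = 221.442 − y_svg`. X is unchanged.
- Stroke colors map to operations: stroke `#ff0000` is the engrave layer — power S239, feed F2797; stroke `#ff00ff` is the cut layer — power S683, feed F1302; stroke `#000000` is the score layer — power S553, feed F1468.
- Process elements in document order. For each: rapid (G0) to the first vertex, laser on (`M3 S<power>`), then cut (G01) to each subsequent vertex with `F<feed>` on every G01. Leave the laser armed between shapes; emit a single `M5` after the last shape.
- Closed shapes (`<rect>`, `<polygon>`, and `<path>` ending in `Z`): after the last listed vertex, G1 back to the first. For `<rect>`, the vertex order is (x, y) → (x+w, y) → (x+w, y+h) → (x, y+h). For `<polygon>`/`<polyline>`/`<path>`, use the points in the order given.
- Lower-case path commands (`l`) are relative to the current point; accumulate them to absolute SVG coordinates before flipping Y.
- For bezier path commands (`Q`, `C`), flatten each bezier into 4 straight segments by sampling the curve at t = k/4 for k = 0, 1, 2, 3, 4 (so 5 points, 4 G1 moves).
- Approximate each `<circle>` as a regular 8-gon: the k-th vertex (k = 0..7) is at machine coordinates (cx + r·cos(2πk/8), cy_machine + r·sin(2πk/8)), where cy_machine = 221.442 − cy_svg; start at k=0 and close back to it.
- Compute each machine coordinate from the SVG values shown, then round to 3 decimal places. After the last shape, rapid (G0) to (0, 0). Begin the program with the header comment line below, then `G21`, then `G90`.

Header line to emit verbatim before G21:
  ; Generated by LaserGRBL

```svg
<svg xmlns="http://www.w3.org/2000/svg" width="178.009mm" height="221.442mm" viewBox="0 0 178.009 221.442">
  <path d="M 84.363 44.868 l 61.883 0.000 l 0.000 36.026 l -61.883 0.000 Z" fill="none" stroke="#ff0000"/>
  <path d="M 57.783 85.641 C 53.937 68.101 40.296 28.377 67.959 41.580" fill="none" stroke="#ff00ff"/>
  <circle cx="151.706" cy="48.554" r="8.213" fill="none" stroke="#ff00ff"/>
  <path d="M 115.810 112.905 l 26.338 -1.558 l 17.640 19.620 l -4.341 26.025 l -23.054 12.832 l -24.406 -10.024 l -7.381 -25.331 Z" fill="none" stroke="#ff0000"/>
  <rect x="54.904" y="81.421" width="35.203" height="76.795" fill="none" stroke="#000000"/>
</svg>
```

1 u = 1 mm; y_m = 221.442 − y.

[1] `<path>` rectangle, #ff0000→engrave S239 F2797: (84.363,176.574) → (146.246,176.574) → (146.246,140.548) → (84.363,140.548) → (84.363,176.574) (closed)

[2] `<path>` cubic bezier, #ff00ff→cut S683 F1302: (57.783,135.801) → (53.860,151.942) → (51.055,169.360) → (54.158,181.014) → (67.959,179.862)

[3] `<circle>` circle, #ff00ff→cut S683 F1302: (159.919,172.888) → (157.513,178.695) → (151.706,181.101) → (145.899,178.695) → (143.493,172.888) → (145.899,167.081) → (151.706,164.675) → (157.513,167.081) → (159.919,172.888) (closed)

[4] `<path>` regular polygon, #ff0000→engrave S239 F2797: (115.810,108.537) → (142.148,110.095) → (159.788,90.475) → (155.447,64.450) → (132.393,51.618) → (107.987,61.642) → (100.606,86.973) → (115.810,108.537) (closed)

[5] `<rect>` rectangle, #000000→score S553 F1468: (54.904,140.021) → (90.107,140.021) → (90.107,63.226) → (54.904,63.226) → (54.904,140.021) (closed)

; Generated by LaserGRBL
G21
G90
G0 X84.363 Y176.574
M3 S239
G01 X146.246 Y176.574 F2797
G01 X146.246 Y140.548 F2797
G01 X84.363 Y140.548 F2797
G01 X84.363 Y176.574 F2797
G0 X57.783 Y135.801
M3 S683
G01 X53.860 Y151.942 F1302
G01 X51.055 Y169.360 F1302
G01 X54.158 Y181.014 F1302
G01 X67.959 Y179.862 F1302
G0 X159.919 Y172.888
M3 S683
G01 X157.513 Y178.695 F1302
G01 X151.706 Y181.101 F1302
G01 X145.899 Y178.695 F1302
G01 X143.493 Y172.888 F1302
G01 X145.899 Y167.081 F1302
G01 X151.706 Y164.675 F1302
G01 X157.513 Y167.081 F1302
G01 X159.919 Y172.888 F1302
G0 X115.810 Y108.537
M3 S239
G01 X142.148 Y110.095 F2797
G01 X159.788 Y90.475 F2797
G01 X155.447 Y64.450 F2797
G01 X132.393 Y51.618 F2797
G01 X107.987 Y61.642 F2797
G01 X100.606 Y86.973 F2797
G01 X115.810 Y108.537 F2797
G0 X54.904 Y140.021
M3 S553
G01 X90.107 Y140.021 F1468
G01 X90.107 Y63.226 F1468
G01 X54.904 Y63.226 F1468
G01 X54.904 Y140.021 F1468
M5
G0 X0.000 Y0.000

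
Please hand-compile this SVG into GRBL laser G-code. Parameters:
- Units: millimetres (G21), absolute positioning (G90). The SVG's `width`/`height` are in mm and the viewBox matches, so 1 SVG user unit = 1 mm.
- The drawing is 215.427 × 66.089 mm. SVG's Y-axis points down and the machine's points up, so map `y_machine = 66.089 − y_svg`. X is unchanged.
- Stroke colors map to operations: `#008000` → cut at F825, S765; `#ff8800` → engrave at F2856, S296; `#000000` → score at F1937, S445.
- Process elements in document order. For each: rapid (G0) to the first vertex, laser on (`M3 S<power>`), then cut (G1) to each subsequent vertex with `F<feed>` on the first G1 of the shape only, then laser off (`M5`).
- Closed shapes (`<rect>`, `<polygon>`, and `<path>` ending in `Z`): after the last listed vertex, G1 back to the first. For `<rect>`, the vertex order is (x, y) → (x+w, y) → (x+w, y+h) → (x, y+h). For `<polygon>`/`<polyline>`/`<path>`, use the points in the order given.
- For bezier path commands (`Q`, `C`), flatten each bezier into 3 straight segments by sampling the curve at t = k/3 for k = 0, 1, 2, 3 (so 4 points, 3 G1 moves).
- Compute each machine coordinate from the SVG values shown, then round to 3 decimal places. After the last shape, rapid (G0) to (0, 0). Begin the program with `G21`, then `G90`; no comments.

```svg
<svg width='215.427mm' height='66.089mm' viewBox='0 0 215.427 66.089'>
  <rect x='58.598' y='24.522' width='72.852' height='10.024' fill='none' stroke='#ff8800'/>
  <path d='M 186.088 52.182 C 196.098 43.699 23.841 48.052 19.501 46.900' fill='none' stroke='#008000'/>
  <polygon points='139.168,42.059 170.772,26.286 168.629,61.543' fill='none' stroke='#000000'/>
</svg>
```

G21
G90
G0 X58.598 Y41.567
M3 S296
G1 X131.450 Y41.567 F2856
G1 X131.450 Y31.543
G1 X58.598 Y31.543
G1 X58.598 Y41.567
M5
G0 X186.088 Y13.907
M3 S765
G1 X148.312 Y18.791 F825
G1 X66.844 Y19.193
G1 X19.501 Y19.189
M5
G0 X139.168 Y24.030
M3 S445
G1 X170.772 Y39.803 F1937
G1 X168.629 Y4.546
G1 X139.168 Y24.030
M5
G0 X0.000 Y0.000

Since the viewBox matches the mm dimensions, user units are millimetres directly. The only transform is the Y-flip y_m = 66.089 − y_svg.

Shape 1 is a rectangle drawn with `<rect>`. Its stroke #ff8800 means engrave at S296, F2856. After flipping Y the toolpath is (58.598,41.567) → (131.450,41.567) → (131.450,31.543) → (58.598,31.543) → (58.598,41.567), returning to the start.

Shape 2 is a cubic bezier drawn with `<path>`. Its stroke #008000 means cut at S765, F825. After flipping Y the toolpath is (186.088,13.907) → (148.312,18.791) → (66.844,19.193) → (19.501,19.189).

Shape 3 is a regular polygon drawn with `<polygon>`. Its stroke #000000 means score at S445, F1937. After flipping Y the toolpath is (139.168,24.030) → (170.772,39.803) → (168.629,4.546) → (139.168,24.030), returning to the start.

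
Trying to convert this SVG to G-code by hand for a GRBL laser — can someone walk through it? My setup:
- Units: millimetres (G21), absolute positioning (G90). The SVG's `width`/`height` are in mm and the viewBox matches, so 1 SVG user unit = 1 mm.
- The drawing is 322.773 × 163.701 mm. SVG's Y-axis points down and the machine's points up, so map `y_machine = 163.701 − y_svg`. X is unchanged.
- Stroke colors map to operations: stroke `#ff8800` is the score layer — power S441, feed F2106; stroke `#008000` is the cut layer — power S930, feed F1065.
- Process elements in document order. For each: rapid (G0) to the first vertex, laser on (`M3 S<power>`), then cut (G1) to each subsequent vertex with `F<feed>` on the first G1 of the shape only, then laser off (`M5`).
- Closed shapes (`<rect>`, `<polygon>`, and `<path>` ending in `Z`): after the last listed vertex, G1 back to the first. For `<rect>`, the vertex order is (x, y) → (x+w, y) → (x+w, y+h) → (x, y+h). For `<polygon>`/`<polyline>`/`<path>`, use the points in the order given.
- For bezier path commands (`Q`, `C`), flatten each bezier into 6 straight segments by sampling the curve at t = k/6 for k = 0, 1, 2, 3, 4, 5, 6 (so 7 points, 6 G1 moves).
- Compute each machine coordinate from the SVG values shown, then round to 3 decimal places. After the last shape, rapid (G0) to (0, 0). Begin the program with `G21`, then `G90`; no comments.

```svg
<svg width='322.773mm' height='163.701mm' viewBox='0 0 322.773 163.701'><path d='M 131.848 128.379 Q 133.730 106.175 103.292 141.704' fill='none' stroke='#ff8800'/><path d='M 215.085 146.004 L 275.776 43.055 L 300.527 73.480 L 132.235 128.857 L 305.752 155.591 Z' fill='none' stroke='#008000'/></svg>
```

1 u = 1 mm; y_m = 163.701 − y.

[1] `<path>` quadratic bezier, #ff8800→score S441 F2106: (131.848,35.322) → (131.578,41.120) → (129.512,43.710) → (125.650,43.093) → (119.993,39.268) → (112.540,32.236) → (103.292,21.997)

[2] `<path>` closed polygon, #008000→cut S930 F1065: (215.085,17.697) → (275.776,120.646) → (300.527,90.221) → (132.235,34.844) → (305.752,8.110) → (215.085,17.697) (closed)

G21
G90
G0 X131.848 Y35.322
M3 S441
G1 X131.578 Y41.120 F2106
G1 X129.512 Y43.710
G1 X125.650 Y43.093
G1 X119.993 Y39.268
G1 X112.540 Y32.236
G1 X103.292 Y21.997
M5
G0 X215.085 Y17.697
M3 S930
G1 X275.776 Y120.646 F1065
G1 X300.527 Y90.221
G1 X132.235 Y34.844
G1 X305.752 Y8.110
G1 X215.085 Y17.697
M5
G0 X0.000 Y0.000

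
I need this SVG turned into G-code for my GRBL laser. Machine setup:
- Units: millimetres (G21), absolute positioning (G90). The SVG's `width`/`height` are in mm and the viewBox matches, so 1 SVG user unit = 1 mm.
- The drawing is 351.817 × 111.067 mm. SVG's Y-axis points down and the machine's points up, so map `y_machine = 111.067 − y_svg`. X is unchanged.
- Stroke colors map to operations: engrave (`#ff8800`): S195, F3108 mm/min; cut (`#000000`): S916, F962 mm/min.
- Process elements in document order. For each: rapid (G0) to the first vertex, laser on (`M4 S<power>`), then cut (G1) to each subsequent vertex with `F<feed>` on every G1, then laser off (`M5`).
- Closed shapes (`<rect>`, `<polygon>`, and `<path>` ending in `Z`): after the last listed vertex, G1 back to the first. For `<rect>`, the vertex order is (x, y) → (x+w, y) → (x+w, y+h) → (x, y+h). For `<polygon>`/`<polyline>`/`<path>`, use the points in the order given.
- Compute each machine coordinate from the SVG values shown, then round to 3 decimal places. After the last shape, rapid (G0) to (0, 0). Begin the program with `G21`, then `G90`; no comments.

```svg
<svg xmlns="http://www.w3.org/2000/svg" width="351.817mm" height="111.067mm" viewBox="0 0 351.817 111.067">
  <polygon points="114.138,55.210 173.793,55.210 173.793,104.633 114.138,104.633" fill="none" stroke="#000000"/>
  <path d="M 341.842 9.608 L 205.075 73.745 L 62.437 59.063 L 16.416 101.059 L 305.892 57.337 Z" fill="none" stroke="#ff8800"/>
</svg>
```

Since the viewBox matches the mm dimensions, user units are millimetres directly. The only transform is the Y-flip y_m = 111.067 − y_svg.

Shape 1 is a rectangle drawn with `<polygon>`. Its stroke #000000 means cut at S916, F962. After flipping Y the toolpath is (114.138,55.857) → (173.793,55.857) → (173.793,6.434) → (114.138,6.434) → (114.138,55.857), returning to the start.

Shape 2 is a closed polygon drawn with `<path>`. Its stroke #ff8800 means engrave at S195, F3108. After flipping Y the toolpath is (341.842,101.459) → (205.075,37.322) → (62.437,52.004) → (16.416,10.008) → (305.892,53.730) → (341.842,101.459), returning to the start.

G21
G90
G0 X114.138 Y55.857
M4 S916
G1 X173.793 Y55.857 F962
G1 X173.793 Y6.434 F962
G1 X114.138 Y6.434 F962
G1 X114.138 Y55.857 F962
M5
G0 X341.842 Y101.459
M4 S195
G1 X205.075 Y37.322 F3108
G1 X62.437 Y52.004 F3108
G1 X16.416 Y10.008 F3108
G1 X305.892 Y53.730 F3108
G1 X341.842 Y101.459 F3108
M5
G0 X0.000 Y0.000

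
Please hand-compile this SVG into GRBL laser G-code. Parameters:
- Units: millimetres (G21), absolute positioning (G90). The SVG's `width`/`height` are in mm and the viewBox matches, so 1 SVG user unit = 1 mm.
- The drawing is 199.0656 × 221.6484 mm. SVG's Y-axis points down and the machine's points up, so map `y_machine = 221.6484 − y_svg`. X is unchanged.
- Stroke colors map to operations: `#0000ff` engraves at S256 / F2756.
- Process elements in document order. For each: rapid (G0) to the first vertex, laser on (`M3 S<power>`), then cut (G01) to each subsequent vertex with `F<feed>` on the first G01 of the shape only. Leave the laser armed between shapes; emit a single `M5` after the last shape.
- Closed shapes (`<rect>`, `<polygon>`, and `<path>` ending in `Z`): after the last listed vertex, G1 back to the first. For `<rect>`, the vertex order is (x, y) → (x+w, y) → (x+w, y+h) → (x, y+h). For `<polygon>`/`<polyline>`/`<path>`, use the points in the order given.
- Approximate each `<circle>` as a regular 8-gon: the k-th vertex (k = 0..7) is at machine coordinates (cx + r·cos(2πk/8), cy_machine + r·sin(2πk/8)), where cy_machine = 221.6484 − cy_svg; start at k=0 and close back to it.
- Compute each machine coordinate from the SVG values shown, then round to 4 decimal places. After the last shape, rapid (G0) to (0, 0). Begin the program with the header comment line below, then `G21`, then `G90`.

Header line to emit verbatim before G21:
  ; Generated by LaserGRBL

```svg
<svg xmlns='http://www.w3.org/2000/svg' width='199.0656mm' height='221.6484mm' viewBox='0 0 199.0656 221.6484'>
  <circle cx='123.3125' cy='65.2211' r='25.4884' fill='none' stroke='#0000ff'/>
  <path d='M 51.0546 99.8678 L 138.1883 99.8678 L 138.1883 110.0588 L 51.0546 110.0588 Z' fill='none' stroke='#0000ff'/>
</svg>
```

; Generated by LaserGRBL
G21
G90
G0 X148.8009 Y156.4273
M3 S256
G01 X141.3355 Y174.4503 F2756
G01 X123.3125 Y181.9157
G01 X105.2895 Y174.4503
G01 X97.8241 Y156.4273
G01 X105.2895 Y138.4043
G01 X123.3125 Y130.9389
G01 X141.3355 Y138.4043
G01 X148.8009 Y156.4273
G0 X51.0546 Y121.7806
M3 S256
G01 X138.1883 Y121.7806 F2756
G01 X138.1883 Y111.5896
G01 X51.0546 Y111.5896
G01 X51.0546 Y121.7806
M5
G0 X0.0000 Y0.0000

viewBox `0 0 199.0656 221.6484` with mm width/height → 1 unit = 1 mm. Flip: y_m = 221.6484 − y_svg.

**Shape 1** — `<circle>` circle, stroke `#0000ff` → engrave (S256, F2756). Machine vertices: (148.8009,156.4273) → (141.3355,174.4503) → (123.3125,181.9157) → (105.2895,174.4503) → (97.8241,156.4273) → (105.2895,138.4043) → (123.3125,130.9389) → (141.3355,138.4043) → (148.8009,156.4273). Closed: final G1 returns to the first vertex.

**Shape 2** — `<path>` rectangle, stroke `#0000ff` → engrave (S256, F2756). Machine vertices: (51.0546,121.7806) → (138.1883,121.7806) → (138.1883,111.5896) → (51.0546,111.5896) → (51.0546,121.7806). Closed: final G1 returns to the first vertex.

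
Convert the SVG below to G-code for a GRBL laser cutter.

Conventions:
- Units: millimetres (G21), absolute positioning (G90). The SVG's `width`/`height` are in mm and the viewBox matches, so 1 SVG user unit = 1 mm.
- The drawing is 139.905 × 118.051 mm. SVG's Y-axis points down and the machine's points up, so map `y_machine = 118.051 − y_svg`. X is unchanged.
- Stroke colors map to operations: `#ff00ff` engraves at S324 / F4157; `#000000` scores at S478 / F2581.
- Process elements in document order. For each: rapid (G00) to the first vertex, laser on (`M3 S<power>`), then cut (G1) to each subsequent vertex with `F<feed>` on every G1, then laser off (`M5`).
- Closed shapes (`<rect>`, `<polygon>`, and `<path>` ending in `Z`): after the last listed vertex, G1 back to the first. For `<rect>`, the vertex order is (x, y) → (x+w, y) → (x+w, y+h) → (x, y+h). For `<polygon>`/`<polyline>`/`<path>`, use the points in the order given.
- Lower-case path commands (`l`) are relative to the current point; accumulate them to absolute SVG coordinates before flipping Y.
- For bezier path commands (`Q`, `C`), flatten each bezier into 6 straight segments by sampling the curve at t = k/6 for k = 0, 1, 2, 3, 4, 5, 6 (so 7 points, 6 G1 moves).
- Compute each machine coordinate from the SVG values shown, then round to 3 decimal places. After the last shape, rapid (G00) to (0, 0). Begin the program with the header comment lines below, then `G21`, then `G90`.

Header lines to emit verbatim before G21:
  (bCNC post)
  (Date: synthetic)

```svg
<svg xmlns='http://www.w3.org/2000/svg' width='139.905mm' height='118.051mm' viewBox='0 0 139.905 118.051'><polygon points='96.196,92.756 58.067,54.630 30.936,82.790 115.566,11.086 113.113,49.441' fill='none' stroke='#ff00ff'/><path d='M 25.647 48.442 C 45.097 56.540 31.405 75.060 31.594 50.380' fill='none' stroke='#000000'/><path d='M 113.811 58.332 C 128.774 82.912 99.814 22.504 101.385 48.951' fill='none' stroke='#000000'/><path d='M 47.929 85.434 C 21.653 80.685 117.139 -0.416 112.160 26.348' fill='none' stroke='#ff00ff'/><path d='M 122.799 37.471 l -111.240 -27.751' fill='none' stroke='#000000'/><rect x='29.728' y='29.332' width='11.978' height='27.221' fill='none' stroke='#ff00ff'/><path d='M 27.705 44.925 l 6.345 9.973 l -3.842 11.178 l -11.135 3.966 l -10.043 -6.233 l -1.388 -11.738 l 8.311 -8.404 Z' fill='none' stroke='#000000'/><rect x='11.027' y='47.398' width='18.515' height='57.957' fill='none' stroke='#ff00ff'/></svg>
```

(bCNC post)
(Date: synthetic)
G21
G90
G00 X96.196 Y25.295
M3 S324
G1 X58.067 Y63.421 F4157
G1 X30.936 Y35.261 F4157
G1 X115.566 Y106.965 F4157
G1 X113.113 Y68.610 F4157
G1 X96.196 Y25.295 F4157
M5
G00 X25.647 Y69.609
M3 S478
G1 X32.828 Y64.940 F2581
G1 X35.791 Y60.023 F2581
G1 X35.843 Y56.348 F2581
G1 X34.290 Y55.405 F2581
G1 X32.439 Y58.683 F2581
G1 X31.594 Y67.671 F2581
M5
G00 X113.811 Y59.719
M3 S478
G1 X117.977 Y53.716 F2581
G1 X116.891 Y57.104 F2581
G1 X112.620 Y65.110 F2581
G1 X107.233 Y72.960 F2581
G1 X102.799 Y75.881 F2581
G1 X101.385 Y69.100 F2581
M5
G00 X47.929 Y32.617
M3 S324
G1 X43.909 Y40.501 F4157
G1 X54.010 Y55.994 F4157
G1 X72.058 Y73.977 F4157
G1 X91.881 Y89.335 F4157
G1 X107.306 Y96.949 F4157
G1 X112.160 Y91.703 F4157
M5
G00 X122.799 Y80.580
M3 S478
G1 X11.559 Y108.331 F2581
M5
G00 X29.728 Y88.719
M3 S324
G1 X41.706 Y88.719 F4157
G1 X41.706 Y61.498 F4157
G1 X29.728 Y61.498 F4157
G1 X29.728 Y88.719 F4157
M5
G00 X27.705 Y73.126
M3 S478
G1 X34.050 Y63.153 F2581
G1 X30.208 Y51.975 F2581
G1 X19.073 Y48.009 F2581
G1 X9.030 Y54.242 F2581
G1 X7.642 Y65.980 F2581
G1 X15.953 Y74.384 F2581
G1 X27.705 Y73.126 F2581
M5
G00 X11.027 Y70.653
M3 S324
G1 X29.542 Y70.653 F4157
G1 X29.542 Y12.696 F4157
G1 X11.027 Y12.696 F4157
G1 X11.027 Y70.653 F4157
M5
G00 X0.000 Y0.000

viewBox `0 0 139.905 118.051` with mm width/height → 1 unit = 1 mm. Flip: y_m = 118.051 − y_svg.

**Shape 1** — `<polygon>` closed polygon, stroke `#ff00ff` → engrave (S324, F4157). Machine vertices: (96.196,25.295) → (58.067,63.421) → (30.936,35.261) → (115.566,106.965) → (113.113,68.610) → (96.196,25.295). Closed: final G1 returns to the first vertex.

**Shape 2** — `<path>` cubic bezier, stroke `#000000` → score (S478, F2581). Control points (SVG): P0=(25.647,48.442), P1=(45.097,56.540), P2=(31.405,75.060), P3=(31.594,50.380); sampled at t=k/6. Machine vertices: (25.647,69.609) → (32.828,64.940) → (35.791,60.023) → (35.843,56.348) → (34.290,55.405) → (32.439,58.683) → (31.594,67.671). Open path.

**Shape 3** — `<path>` cubic bezier, stroke `#000000` → score (S478, F2581). Control points (SVG): P0=(113.811,58.332), P1=(128.774,82.912), P2=(99.814,22.504), P3=(101.385,48.951); sampled at t=k/6. Machine vertices: (113.811,59.719) → (117.977,53.716) → (116.891,57.104) → (112.620,65.110) → (107.233,72.960) → (102.799,75.881) → (101.385,69.100). Open path.

**Shape 4** — `<path>` cubic bezier, stroke `#ff00ff` → engrave (S324, F4157). Control points (SVG): P0=(47.929,85.434), P1=(21.653,80.685), P2=(117.139,-0.416), P3=(112.160,26.348); sampled at t=k/6. Machine vertices: (47.929,32.617) → (43.909,40.501) → (54.010,55.994) → (72.058,73.977) → (91.881,89.335) → (107.306,96.949) → (112.160,91.703). Open path.

**Shape 5** — `<path>` line segment, stroke `#000000` → score (S478, F2581). Machine vertices: (122.799,80.580) → (11.559,108.331). Open path.

**Shape 6** — `<rect>` rectangle, stroke `#ff00ff` → engrave (S324, F4157). Machine vertices: (29.728,88.719) → (41.706,88.719) → (41.706,61.498) → (29.728,61.498) → (29.728,88.719). Closed: final G1 returns to the first vertex.

**Shape 7** — `<path>` regular polygon, stroke `#000000` → score (S478, F2581). Machine vertices: (27.705,73.126) → (34.050,63.153) → (30.208,51.975) → (19.073,48.009) → (9.030,54.242) → (7.642,65.980) → (15.953,74.384) → (27.705,73.126). Closed: final G1 returns to the first vertex.

**Shape 8** — `<rect>` rectangle, stroke `#ff00ff` → engrave (S324, F4157). Machine vertices: (11.027,70.653) → (29.542,70.653) → (29.542,12.696) → (11.027,12.696) → (11.027,70.653). Closed: final G1 returns to the first vertex.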